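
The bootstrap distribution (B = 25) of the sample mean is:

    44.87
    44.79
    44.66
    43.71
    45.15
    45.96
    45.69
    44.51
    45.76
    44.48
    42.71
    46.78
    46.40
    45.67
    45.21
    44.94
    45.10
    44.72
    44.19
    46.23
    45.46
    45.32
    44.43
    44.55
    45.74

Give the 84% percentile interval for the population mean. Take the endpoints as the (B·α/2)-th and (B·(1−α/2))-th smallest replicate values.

Sorted replicates: 42.71, 43.71, 44.19, 44.43, 44.48, 44.51, 44.55, 44.66, 44.72, 44.79, 44.87, 44.94, 45.10, 45.15, 45.21, 45.32, 45.46, 45.67, 45.69, 45.74, 45.76, 45.96, 46.23, 46.40, 46.78
α = 0.16; lower rank = 25 × 0.080 = 2; upper rank = 25 × 0.920 = 23.
The 2nd smallest replicate is 43.71; the 23rd is 46.23.

(43.71, 46.23)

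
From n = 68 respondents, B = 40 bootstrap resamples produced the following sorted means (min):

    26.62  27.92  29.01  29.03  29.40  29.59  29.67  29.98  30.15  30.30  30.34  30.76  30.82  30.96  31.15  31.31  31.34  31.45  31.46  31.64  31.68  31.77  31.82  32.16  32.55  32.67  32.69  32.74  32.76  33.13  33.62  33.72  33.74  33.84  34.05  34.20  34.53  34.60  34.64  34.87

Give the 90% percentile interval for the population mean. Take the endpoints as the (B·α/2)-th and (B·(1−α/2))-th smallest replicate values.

(27.92, 34.60)

α = 0.10; lower rank = 40 × 0.050 = 2; upper rank = 40 × 0.950 = 38.
The 2nd smallest replicate is 27.92; the 38th is 34.60.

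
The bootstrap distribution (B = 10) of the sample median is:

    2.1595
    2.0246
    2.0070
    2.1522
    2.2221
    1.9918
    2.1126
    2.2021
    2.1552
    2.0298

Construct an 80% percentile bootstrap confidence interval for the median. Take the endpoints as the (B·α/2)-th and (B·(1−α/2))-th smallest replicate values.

Sorted replicates: 1.9918, 2.0070, 2.0246, 2.0298, 2.1126, 2.1522, 2.1552, 2.1595, 2.2021, 2.2221
α = 0.20; lower rank = 10 × 0.100 = 1; upper rank = 10 × 0.900 = 9.
The 1st smallest replicate is 1.9918; the 9th is 2.2021.

(1.9918, 2.2021)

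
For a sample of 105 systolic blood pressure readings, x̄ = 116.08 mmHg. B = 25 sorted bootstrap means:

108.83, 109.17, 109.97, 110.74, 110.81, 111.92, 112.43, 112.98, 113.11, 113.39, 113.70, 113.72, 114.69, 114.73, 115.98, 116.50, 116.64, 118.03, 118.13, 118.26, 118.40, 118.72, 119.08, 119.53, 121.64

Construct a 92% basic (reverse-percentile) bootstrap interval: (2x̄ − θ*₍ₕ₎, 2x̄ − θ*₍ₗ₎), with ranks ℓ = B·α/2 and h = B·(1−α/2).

(112.63, 123.33)

Percentile endpoints at ranks 1 and 24: θ*₍1₎ = 108.83, θ*₍24₎ = 119.53.
Basic interval reflects these around x̄:
  lower = 2 × 116.08 − 119.53 = 112.63
  upper = 2 × 116.08 − 108.83 = 123.33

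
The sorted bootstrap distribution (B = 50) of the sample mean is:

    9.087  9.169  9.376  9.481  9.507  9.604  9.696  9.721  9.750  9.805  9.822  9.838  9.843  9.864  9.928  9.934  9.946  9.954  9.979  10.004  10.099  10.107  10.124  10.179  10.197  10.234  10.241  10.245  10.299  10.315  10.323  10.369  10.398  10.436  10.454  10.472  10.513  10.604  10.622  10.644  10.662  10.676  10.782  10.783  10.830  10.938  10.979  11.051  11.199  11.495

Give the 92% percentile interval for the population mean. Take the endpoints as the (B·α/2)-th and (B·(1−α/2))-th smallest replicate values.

(9.169, 11.051)

α = 0.08; lower rank = 50 × 0.040 = 2; upper rank = 50 × 0.960 = 48.
The 2nd smallest replicate is 9.169; the 48th is 11.051.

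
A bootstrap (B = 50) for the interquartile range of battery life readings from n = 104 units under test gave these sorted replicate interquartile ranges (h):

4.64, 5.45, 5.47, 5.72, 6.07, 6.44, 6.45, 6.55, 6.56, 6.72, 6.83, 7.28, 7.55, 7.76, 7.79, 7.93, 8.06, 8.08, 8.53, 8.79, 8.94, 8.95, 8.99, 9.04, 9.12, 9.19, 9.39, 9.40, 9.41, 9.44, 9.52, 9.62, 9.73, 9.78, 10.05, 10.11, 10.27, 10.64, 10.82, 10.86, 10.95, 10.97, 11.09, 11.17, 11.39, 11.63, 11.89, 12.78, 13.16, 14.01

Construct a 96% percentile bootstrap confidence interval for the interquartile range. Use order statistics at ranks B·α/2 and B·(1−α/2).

(4.64, 13.16)

α = 0.04; lower rank = 50 × 0.020 = 1; upper rank = 50 × 0.980 = 49.
The 1st smallest replicate is 4.64; the 49th is 13.16.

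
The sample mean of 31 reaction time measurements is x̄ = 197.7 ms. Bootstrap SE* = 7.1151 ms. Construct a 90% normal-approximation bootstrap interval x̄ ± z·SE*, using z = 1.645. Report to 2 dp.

(186.00, 209.40)

Margin = 1.645 × 7.1151 = 11.704
Interval: 197.7 ± 11.704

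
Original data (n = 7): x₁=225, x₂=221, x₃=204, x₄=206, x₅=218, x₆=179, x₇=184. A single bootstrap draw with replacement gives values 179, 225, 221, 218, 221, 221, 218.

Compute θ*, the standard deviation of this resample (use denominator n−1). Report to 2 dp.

Mean = 214.7143; sum of squared deviations = 1521.4286
s² = 1521.4286 / 6 = 253.5714
s = √253.5714 = 15.92

θ* = 15.92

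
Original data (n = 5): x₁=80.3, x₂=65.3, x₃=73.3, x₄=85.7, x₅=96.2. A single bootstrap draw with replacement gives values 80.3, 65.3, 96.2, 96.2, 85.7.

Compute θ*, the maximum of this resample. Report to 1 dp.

θ* = 96.2

Maximum = 96.2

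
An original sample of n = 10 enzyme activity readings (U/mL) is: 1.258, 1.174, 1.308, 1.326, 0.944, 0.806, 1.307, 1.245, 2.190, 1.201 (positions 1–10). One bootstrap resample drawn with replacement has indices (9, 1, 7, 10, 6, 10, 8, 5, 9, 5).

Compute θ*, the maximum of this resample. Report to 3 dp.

Resample values: 2.190, 1.258, 1.307, 1.201, 0.806, 1.201, 1.245, 0.944, 2.190, 0.944.
Maximum = 2.190

θ* = 2.190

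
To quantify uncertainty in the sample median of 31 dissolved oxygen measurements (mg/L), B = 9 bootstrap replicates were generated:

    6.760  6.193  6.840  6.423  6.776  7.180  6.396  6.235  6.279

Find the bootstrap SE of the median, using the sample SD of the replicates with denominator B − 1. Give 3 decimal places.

SE* = 0.338

Bootstrap SE is the standard deviation of the 9 replicate medians.
Mean of replicates: (6.760 + 6.193 + 6.840 + 6.423 + 6.776 + 7.180 + 6.396 + 6.235 + 6.279) / 9 = 59.0820 / 9 = 6.5647
Sum of squared deviations: (+0.1953)² + (−0.3717)² + (+0.2753)² + (−0.1417)² + (+0.2113)² + (+0.6153)² + (−0.1687)² + (−0.3297)² + (−0.2857)² = 0.9142
Variance = 0.9142 / 8 = 0.1143
SE* = √0.1143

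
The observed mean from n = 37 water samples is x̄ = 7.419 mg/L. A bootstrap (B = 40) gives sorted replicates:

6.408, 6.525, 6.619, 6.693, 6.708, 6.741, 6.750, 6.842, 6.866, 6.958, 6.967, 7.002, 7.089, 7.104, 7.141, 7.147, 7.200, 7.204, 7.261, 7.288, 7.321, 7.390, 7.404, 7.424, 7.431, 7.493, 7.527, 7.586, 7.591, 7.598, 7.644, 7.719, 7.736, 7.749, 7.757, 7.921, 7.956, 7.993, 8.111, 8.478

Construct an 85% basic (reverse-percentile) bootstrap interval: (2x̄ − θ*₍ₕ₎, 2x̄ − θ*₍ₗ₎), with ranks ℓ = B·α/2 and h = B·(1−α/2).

(6.882, 8.219)

Percentile endpoints at ranks 3 and 37: θ*₍3₎ = 6.619, θ*₍37₎ = 7.956.
Basic interval reflects these around x̄:
  lower = 2 × 7.419 − 7.956 = 6.882
  upper = 2 × 7.419 − 6.619 = 8.219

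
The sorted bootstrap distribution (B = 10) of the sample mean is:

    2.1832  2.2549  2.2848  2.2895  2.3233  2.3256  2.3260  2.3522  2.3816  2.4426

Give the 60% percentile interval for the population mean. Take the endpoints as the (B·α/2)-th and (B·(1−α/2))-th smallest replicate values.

α = 0.40; lower rank = 10 × 0.200 = 2; upper rank = 10 × 0.800 = 8.
The 2nd smallest replicate is 2.2549; the 8th is 2.3522.

(2.2549, 2.3522)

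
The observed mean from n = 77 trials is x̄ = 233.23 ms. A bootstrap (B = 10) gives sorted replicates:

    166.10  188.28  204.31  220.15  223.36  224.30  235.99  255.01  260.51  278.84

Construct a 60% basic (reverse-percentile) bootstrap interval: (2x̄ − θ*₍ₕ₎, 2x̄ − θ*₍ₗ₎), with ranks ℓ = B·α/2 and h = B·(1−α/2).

(211.45, 278.18)

Percentile endpoints at ranks 2 and 8: θ*₍2₎ = 188.28, θ*₍8₎ = 255.01.
Basic interval reflects these around x̄:
  lower = 2 × 233.23 − 255.01 = 211.45
  upper = 2 × 233.23 − 188.28 = 278.18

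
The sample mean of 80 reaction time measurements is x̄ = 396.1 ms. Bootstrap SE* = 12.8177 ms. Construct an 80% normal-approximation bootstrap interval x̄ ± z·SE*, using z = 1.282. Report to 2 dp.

Margin = 1.282 × 12.8177 = 16.432
Interval: 396.1 ± 16.432

(379.67, 412.53)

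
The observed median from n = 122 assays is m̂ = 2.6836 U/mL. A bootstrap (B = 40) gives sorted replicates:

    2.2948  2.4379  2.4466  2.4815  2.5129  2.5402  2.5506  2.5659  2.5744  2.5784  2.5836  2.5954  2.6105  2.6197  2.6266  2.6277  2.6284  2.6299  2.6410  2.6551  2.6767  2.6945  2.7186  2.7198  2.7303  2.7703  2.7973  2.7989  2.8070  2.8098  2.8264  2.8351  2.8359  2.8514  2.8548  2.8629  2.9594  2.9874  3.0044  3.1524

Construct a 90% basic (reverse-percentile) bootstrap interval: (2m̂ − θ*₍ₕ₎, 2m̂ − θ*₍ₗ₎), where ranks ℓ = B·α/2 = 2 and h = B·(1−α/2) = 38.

(2.3798, 2.9293)

Percentile endpoints at ranks 2 and 38: θ*₍2₎ = 2.4379, θ*₍38₎ = 2.9874.
Basic interval reflects these around m̂:
  lower = 2 × 2.6836 − 2.9874 = 2.3798
  upper = 2 × 2.6836 − 2.4379 = 2.9293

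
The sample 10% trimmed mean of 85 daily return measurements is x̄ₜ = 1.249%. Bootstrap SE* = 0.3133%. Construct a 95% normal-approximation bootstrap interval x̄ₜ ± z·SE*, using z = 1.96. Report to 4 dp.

Margin = 1.96 × 0.3133 = 0.61407
Interval: 1.249 ± 0.61407

(0.6349, 1.8631)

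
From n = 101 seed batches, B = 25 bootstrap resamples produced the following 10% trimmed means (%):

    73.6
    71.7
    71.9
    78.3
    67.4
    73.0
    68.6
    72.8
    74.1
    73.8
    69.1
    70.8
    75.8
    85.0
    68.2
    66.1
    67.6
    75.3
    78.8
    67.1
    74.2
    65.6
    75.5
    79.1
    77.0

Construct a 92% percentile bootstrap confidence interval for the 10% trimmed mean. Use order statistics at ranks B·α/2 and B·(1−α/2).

Sorted replicates: 65.6, 66.1, 67.1, 67.4, 67.6, 68.2, 68.6, 69.1, 70.8, 71.7, 71.9, 72.8, 73.0, 73.6, 73.8, 74.1, 74.2, 75.3, 75.5, 75.8, 77.0, 78.3, 78.8, 79.1, 85.0
α = 0.08; lower rank = 25 × 0.040 = 1; upper rank = 25 × 0.960 = 24.
The 1st smallest replicate is 65.6; the 24th is 79.1.

(65.6, 79.1)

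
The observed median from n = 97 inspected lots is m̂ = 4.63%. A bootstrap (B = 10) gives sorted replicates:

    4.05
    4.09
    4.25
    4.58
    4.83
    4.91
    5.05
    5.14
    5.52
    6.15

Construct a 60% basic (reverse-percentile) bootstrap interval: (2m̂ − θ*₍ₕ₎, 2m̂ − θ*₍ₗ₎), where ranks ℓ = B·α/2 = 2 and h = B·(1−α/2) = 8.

(4.12, 5.17)

Percentile endpoints at ranks 2 and 8: θ*₍2₎ = 4.09, θ*₍8₎ = 5.14.
Basic interval reflects these around m̂:
  lower = 2 × 4.63 − 5.14 = 4.12
  upper = 2 × 4.63 − 4.09 = 5.17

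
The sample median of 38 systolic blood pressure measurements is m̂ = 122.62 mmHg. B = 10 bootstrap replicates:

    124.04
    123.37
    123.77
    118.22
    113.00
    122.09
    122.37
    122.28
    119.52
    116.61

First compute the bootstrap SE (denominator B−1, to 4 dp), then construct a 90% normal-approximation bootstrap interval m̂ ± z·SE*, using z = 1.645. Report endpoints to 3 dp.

Mean of replicates = 120.5270; sum of squared deviations = 118.1884; SE* = √(118.1884/9) = 3.6238
Margin = 1.645 × 3.6238 = 5.9612
Interval: 122.62 ± 5.9612

(116.659, 128.581)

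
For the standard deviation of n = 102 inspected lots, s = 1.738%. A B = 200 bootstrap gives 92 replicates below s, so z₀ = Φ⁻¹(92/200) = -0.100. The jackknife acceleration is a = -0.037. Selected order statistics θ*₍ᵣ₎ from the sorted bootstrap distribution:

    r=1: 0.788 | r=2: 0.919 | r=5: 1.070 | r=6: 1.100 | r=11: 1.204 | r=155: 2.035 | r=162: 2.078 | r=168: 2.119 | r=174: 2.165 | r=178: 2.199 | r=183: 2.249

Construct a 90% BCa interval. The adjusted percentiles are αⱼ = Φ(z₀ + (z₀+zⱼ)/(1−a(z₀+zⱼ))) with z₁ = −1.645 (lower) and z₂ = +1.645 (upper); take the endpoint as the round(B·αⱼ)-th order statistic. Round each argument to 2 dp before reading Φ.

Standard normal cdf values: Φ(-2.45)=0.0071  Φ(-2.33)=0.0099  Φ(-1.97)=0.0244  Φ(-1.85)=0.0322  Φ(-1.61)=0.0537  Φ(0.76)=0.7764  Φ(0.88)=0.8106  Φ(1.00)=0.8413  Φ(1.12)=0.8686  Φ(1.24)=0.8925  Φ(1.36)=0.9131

Lower: z₀ + z₁ = -0.100 + (-1.645) = -1.745; 1 − a(z₀+z₁) = 1 − (-0.037)(-1.745) = 0.9354; argument = -0.100 + (-1.745)/0.9354 = -1.9654 → -1.97.
α₁ = Φ(-1.97) = 0.0244; rank = round(200 × 0.0244) = 5; θ*₍5₎ = 1.070.
Upper: z₀ + z₂ = 1.545; 1 − a(z₀+z₂) = 1.0572; argument = 1.3615 → 1.36; α₂ = 0.9131; rank = 183; θ*₍183₎ = 2.249.

(1.070, 2.249)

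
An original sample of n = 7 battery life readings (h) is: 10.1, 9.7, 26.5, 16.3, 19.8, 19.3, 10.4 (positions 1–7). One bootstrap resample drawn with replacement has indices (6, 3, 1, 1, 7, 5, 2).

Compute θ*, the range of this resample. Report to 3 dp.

Resample values: 19.3, 26.5, 10.1, 10.1, 10.4, 19.8, 9.7.
Range = 26.5 − 9.7 = 16.800

θ* = 16.800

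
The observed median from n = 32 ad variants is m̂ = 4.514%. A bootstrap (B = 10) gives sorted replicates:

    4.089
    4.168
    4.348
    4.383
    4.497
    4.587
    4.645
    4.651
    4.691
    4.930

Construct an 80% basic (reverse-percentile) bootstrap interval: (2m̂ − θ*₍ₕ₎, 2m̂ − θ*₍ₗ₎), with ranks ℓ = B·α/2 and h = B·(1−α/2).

(4.337, 4.939)

Percentile endpoints at ranks 1 and 9: θ*₍1₎ = 4.089, θ*₍9₎ = 4.691.
Basic interval reflects these around m̂:
  lower = 2 × 4.514 − 4.691 = 4.337
  upper = 2 × 4.514 − 4.089 = 4.939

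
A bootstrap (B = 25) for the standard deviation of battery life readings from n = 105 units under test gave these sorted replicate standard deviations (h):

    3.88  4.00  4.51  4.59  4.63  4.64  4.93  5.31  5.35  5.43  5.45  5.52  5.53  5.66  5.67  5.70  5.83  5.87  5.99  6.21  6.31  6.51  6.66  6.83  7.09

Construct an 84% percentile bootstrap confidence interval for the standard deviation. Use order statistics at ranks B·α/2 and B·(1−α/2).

α = 0.16; lower rank = 25 × 0.080 = 2; upper rank = 25 × 0.920 = 23.
The 2nd smallest replicate is 4.00; the 23rd is 6.66.

(4.00, 6.66)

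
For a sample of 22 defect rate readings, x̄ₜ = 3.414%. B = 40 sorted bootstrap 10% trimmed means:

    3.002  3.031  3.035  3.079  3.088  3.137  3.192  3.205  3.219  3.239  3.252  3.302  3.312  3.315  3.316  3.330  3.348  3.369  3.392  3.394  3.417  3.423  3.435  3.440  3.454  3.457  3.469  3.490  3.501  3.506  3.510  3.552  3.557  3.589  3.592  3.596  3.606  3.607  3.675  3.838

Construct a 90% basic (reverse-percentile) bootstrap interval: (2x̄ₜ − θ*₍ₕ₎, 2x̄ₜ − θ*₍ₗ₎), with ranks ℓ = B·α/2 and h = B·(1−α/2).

Percentile endpoints at ranks 2 and 38: θ*₍2₎ = 3.031, θ*₍38₎ = 3.607.
Basic interval reflects these around x̄ₜ:
  lower = 2 × 3.414 − 3.607 = 3.221
  upper = 2 × 3.414 − 3.031 = 3.797

(3.221, 3.797)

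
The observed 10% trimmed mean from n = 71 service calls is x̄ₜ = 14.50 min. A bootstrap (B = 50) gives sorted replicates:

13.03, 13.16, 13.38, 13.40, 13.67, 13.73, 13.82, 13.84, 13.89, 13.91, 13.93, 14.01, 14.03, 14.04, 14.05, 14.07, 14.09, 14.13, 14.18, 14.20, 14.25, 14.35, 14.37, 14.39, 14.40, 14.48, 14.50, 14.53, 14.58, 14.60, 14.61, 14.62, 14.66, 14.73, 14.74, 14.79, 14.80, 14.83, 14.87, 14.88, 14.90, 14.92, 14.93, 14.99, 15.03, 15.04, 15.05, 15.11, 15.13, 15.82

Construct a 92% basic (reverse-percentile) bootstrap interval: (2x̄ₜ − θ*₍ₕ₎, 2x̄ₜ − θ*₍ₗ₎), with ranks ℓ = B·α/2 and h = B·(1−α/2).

(13.89, 15.84)

Percentile endpoints at ranks 2 and 48: θ*₍2₎ = 13.16, θ*₍48₎ = 15.11.
Basic interval reflects these around x̄ₜ:
  lower = 2 × 14.50 − 15.11 = 13.89
  upper = 2 × 14.50 − 13.16 = 15.84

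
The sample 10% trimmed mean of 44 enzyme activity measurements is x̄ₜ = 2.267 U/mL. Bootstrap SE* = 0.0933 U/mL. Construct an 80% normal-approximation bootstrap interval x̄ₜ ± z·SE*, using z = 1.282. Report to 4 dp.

Margin = 1.282 × 0.0933 = 0.11961
Interval: 2.267 ± 0.11961

(2.1474, 2.3866)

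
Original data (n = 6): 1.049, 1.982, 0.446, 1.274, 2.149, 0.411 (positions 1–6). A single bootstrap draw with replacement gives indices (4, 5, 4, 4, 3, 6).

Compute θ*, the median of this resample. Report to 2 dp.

θ* = 1.27

Resample values: 1.274, 2.149, 1.274, 1.274, 0.446, 0.411.
Sorted: 0.411, 0.446, 1.274, 1.274, 1.274, 2.149
Median = average of the two middle values = 1.27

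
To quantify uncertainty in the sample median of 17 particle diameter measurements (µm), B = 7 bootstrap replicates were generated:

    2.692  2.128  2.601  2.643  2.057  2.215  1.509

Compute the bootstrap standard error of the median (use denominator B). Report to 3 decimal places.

SE* = 0.392

Bootstrap SE is the standard deviation of the 7 replicate medians.
Mean of replicates: (2.692 + 2.128 + 2.601 + 2.643 + 2.057 + 2.215 + 1.509) / 7 = 15.8450 / 7 = 2.2636
Sum of squared deviations: (+0.4284)² + (−0.1356)² + (+0.3374)² + (+0.3794)² + (−0.2066)² + (−0.0486)² + (−0.7546)² = 1.0742
Variance = 1.0742 / 7 = 0.1535
SE* = √0.1535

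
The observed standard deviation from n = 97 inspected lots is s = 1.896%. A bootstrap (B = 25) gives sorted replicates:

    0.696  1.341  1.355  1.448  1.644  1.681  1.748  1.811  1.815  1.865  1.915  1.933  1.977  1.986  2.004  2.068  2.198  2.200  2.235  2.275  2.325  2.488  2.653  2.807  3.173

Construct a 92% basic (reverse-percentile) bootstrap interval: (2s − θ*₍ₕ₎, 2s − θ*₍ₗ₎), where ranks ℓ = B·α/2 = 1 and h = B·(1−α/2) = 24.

(0.985, 3.096)

Percentile endpoints at ranks 1 and 24: θ*₍1₎ = 0.696, θ*₍24₎ = 2.807.
Basic interval reflects these around s:
  lower = 2 × 1.896 − 2.807 = 0.985
  upper = 2 × 1.896 − 0.696 = 3.096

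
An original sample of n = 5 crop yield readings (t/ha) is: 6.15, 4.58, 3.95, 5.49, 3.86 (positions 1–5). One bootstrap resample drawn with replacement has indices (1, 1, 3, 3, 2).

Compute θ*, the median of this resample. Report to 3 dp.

θ* = 4.580

Resample values: 6.15, 6.15, 3.95, 3.95, 4.58.
Sorted: 3.95, 3.95, 4.58, 6.15, 6.15
Median = middle value = 4.580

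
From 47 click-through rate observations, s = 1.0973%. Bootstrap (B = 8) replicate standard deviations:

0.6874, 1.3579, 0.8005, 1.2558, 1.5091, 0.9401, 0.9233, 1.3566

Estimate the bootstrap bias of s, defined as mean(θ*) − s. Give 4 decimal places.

bias = +0.0065

mean(θ*) = (0.6874 + 1.3579 + 0.8005 + 1.2558 + 1.5091 + 0.9401 + 0.9233 + 1.3566) / 8 = 1.10384
bias = 1.10384 − 1.0973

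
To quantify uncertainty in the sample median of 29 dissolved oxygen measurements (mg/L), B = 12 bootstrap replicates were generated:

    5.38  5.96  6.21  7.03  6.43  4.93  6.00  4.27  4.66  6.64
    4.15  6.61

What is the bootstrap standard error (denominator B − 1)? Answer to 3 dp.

SE* = 0.984

Bootstrap SE is the standard deviation of the 12 replicate medians.
Mean of replicates: (5.38 + 5.96 + 6.21 + 7.03 + 6.43 + 4.93 + 6.00 + 4.27 + 4.66 + 6.64 + 4.15 + 6.61) / 12 = 68.2700 / 12 = 5.6892
Sum of squared deviations: (−0.3092)² + (+0.2708)² + (+0.5208)² + (+1.3408)² + (+0.7408)² + (−0.7592)² + (+0.3108)² + (−1.4192)² + (−1.0292)² + (+0.9508)² + (−1.5392)² + (+0.9208)² = 10.6541
Variance = 10.6541 / 11 = 0.9686
SE* = √0.9686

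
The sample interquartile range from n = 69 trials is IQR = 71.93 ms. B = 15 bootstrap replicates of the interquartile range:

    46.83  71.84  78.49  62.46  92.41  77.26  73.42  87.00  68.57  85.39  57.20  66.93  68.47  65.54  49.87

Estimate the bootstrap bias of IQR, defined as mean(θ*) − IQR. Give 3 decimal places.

bias = −1.818

mean(θ*) = (46.83 + 71.84 + 78.49 + 62.46 + 92.41 + 77.26 + 73.42 + 87.00 + 68.57 + 85.39 + 57.20 + 66.93 + 68.47 + 65.54 + 49.87) / 15 = 70.1120
bias = 70.1120 − 71.93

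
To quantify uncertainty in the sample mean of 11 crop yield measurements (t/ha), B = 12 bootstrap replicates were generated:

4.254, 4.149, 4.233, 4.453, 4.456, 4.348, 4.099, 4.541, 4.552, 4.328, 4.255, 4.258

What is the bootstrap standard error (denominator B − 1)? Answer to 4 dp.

SE* = 0.1468

Bootstrap SE is the standard deviation of the 12 replicate means.
Mean of replicates: (4.254 + 4.149 + 4.233 + 4.453 + 4.456 + 4.348 + 4.099 + 4.541 + 4.552 + 4.328 + 4.255 + 4.258) / 12 = 51.92600 / 12 = 4.32717
Sum of squared deviations: (−0.07317)² + (−0.17817)² + (−0.09417)² + (+0.12583)² + (+0.12883)² + (+0.02083)² + (−0.22817)² + (+0.21383)² + (+0.22483)² + (+0.00083)² + (−0.07217)² + (−0.06917)² = 0.23716
Variance = 0.23716 / 11 = 0.02156
SE* = √0.02156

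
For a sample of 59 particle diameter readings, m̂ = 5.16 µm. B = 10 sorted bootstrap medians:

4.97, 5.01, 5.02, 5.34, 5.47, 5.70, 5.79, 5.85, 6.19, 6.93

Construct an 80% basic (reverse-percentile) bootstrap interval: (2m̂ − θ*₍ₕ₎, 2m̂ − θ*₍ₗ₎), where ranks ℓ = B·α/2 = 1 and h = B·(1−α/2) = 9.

Percentile endpoints at ranks 1 and 9: θ*₍1₎ = 4.97, θ*₍9₎ = 6.19.
Basic interval reflects these around m̂:
  lower = 2 × 5.16 − 6.19 = 4.13
  upper = 2 × 5.16 − 4.97 = 5.35

(4.13, 5.35)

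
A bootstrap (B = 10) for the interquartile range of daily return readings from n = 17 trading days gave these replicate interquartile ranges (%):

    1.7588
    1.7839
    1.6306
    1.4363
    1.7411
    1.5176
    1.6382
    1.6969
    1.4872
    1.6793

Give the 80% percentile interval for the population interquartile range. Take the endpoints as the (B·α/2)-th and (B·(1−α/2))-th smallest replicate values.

Sorted replicates: 1.4363, 1.4872, 1.5176, 1.6306, 1.6382, 1.6793, 1.6969, 1.7411, 1.7588, 1.7839
α = 0.20; lower rank = 10 × 0.100 = 1; upper rank = 10 × 0.900 = 9.
The 1st smallest replicate is 1.4363; the 9th is 1.7588.

(1.4363, 1.7588)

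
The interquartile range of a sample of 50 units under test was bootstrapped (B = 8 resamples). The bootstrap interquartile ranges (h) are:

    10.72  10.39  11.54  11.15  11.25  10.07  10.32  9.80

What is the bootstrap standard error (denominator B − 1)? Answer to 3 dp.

Bootstrap SE is the standard deviation of the 8 replicate interquartile ranges.
Mean of replicates: (10.72 + 10.39 + 11.54 + 11.15 + 11.25 + 10.07 + 10.32 + 9.80) / 8 = 85.2400 / 8 = 10.6550
Sum of squared deviations: (+0.0650)² + (−0.2650)² + (+0.8850)² + (+0.4950)² + (+0.5950)² + (−0.5850)² + (−0.3350)² + (−0.8550)² = 2.6422
Variance = 2.6422 / 7 = 0.3775
SE* = √0.3775

SE* = 0.614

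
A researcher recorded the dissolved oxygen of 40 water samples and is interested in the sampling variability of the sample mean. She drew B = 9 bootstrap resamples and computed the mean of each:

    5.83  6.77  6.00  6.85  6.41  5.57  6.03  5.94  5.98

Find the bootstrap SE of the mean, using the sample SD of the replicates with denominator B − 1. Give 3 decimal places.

SE* = 0.432

Bootstrap SE is the standard deviation of the 9 replicate means.
Mean of replicates: (5.83 + 6.77 + 6.00 + 6.85 + 6.41 + 5.57 + 6.03 + 5.94 + 5.98) / 9 = 55.3800 / 9 = 6.1533
Sum of squared deviations: (−0.3233)² + (+0.6167)² + (−0.1533)² + (+0.6967)² + (+0.2567)² + (−0.5833)² + (−0.1233)² + (−0.2133)² + (−0.1733)² = 1.4906
Variance = 1.4906 / 8 = 0.1863
SE* = √0.1863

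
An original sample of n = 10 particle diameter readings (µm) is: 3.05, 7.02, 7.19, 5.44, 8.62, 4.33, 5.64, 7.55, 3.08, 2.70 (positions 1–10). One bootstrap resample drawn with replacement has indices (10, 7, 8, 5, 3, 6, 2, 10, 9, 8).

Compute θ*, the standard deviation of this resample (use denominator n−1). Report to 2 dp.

θ* = 2.26

Resample values: 2.70, 5.64, 7.55, 8.62, 7.19, 4.33, 7.02, 2.70, 3.08, 7.55.
Mean = 5.6380; sum of squared deviations = 46.0404
s² = 46.0404 / 9 = 5.1156
s = √5.1156 = 2.26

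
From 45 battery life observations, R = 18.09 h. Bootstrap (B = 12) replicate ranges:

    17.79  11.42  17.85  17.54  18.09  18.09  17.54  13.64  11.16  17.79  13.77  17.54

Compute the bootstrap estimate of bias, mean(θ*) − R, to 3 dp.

mean(θ*) = (17.79 + 11.42 + 17.85 + 17.54 + 18.09 + 18.09 + 17.54 + 13.64 + 11.16 + 17.79 + 13.77 + 17.54) / 12 = 16.0183
bias = 16.0183 − 18.09

bias = −2.072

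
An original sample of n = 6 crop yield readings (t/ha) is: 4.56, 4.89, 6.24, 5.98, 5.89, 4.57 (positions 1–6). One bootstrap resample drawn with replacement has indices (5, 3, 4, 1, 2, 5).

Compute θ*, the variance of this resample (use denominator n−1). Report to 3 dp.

θ* = 0.461

Resample values: 5.89, 6.24, 5.98, 4.56, 4.89, 5.89.
Mean = 5.5750; sum of squared deviations = 2.3042
s² = 2.3042 / 5 = 0.4608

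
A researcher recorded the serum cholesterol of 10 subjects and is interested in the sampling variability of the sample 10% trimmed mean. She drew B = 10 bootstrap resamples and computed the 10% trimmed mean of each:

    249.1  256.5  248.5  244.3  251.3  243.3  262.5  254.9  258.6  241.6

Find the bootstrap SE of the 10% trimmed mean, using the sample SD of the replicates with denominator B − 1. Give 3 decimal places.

Bootstrap SE is the standard deviation of the 10 replicate 10% trimmed means.
Mean of replicates: (249.1 + 256.5 + 248.5 + 244.3 + 251.3 + 243.3 + 262.5 + 254.9 + 258.6 + 241.6) / 10 = 2510.6000 / 10 = 251.0600
Sum of squared deviations: (−1.9600)² + (+5.4400)² + (−2.5600)² + (−6.7600)² + (+0.2400)² + (−7.7600)² + (+11.4400)² + (+3.8400)² + (+7.5400)² + (−9.4600)² = 437.9240
Variance = 437.9240 / 9 = 48.6582
SE* = √48.6582

SE* = 6.976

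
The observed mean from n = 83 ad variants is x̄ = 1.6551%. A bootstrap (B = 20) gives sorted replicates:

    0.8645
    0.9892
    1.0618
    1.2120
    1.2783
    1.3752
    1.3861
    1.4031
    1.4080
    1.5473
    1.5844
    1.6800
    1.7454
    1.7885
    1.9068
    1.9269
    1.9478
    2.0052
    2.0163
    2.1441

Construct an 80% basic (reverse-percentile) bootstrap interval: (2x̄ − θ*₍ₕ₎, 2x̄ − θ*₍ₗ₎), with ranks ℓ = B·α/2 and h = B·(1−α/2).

Percentile endpoints at ranks 2 and 18: θ*₍2₎ = 0.9892, θ*₍18₎ = 2.0052.
Basic interval reflects these around x̄:
  lower = 2 × 1.6551 − 2.0052 = 1.3050
  upper = 2 × 1.6551 − 0.9892 = 2.3210

(1.3050, 2.3210)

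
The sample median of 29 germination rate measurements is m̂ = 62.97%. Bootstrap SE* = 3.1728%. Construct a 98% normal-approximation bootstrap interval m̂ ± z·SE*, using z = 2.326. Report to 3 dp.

Margin = 2.326 × 3.1728 = 7.3799
Interval: 62.97 ± 7.3799

(55.590, 70.350)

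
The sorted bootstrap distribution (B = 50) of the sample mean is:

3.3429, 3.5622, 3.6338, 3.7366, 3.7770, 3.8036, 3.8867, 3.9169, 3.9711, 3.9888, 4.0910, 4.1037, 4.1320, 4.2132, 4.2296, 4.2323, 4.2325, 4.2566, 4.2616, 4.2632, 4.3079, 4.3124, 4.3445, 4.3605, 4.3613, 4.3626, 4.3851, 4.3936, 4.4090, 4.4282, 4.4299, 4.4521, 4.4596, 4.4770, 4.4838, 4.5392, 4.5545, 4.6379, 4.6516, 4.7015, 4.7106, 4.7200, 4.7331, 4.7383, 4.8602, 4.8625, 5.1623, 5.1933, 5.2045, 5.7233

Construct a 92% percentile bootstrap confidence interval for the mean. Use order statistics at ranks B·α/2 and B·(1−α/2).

(3.5622, 5.1933)

α = 0.08; lower rank = 50 × 0.040 = 2; upper rank = 50 × 0.960 = 48.
The 2nd smallest replicate is 3.5622; the 48th is 5.1933.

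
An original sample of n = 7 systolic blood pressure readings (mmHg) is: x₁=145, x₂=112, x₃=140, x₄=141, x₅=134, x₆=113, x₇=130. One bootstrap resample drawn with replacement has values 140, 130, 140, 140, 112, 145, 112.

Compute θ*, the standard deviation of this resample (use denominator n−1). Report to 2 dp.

Mean = 131.2857; sum of squared deviations = 1161.4286
s² = 1161.4286 / 6 = 193.5714
s = √193.5714 = 13.91

θ* = 13.91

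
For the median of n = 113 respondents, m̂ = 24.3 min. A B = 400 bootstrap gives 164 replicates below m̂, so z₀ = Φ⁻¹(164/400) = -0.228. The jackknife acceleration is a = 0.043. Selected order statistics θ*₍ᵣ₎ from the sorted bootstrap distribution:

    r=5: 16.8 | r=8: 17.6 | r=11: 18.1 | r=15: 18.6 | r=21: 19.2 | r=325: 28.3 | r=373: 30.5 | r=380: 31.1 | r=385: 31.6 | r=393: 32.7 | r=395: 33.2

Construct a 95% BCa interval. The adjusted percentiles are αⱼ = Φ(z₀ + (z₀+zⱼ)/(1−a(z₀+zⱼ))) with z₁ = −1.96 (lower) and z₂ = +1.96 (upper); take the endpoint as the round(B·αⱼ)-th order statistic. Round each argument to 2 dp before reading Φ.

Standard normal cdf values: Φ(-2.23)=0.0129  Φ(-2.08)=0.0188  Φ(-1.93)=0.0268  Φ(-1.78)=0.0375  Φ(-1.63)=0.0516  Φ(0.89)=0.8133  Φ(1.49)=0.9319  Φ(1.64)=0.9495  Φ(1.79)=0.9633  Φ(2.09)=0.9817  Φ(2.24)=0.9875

Lower: z₀ + z₁ = -0.228 + (-1.960) = -2.188; 1 − a(z₀+z₁) = 1 − (0.043)(-2.188) = 1.0941; argument = -0.228 + (-2.188)/1.0941 = -2.2278 → -2.23.
α₁ = Φ(-2.23) = 0.0129; rank = round(400 × 0.0129) = 5; θ*₍5₎ = 16.8.
Upper: z₀ + z₂ = 1.732; 1 − a(z₀+z₂) = 0.9255; argument = 1.6434 → 1.64; α₂ = 0.9495; rank = 380; θ*₍380₎ = 31.1.

(16.8, 31.1)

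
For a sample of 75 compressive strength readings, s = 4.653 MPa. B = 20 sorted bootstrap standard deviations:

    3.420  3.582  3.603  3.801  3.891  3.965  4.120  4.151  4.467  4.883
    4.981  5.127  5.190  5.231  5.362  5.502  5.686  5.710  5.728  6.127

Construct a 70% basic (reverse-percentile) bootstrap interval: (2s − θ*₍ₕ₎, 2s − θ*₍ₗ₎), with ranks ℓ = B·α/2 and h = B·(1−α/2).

Percentile endpoints at ranks 3 and 17: θ*₍3₎ = 3.603, θ*₍17₎ = 5.686.
Basic interval reflects these around s:
  lower = 2 × 4.653 − 5.686 = 3.620
  upper = 2 × 4.653 − 3.603 = 5.703

(3.620, 5.703)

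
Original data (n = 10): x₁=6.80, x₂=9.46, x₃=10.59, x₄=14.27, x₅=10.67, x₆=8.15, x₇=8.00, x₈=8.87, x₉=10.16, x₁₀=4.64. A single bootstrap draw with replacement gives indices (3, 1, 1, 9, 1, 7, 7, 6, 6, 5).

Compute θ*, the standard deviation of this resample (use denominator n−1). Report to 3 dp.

Resample values: 10.59, 6.80, 6.80, 10.16, 6.80, 8.00, 8.00, 8.15, 8.15, 10.67.
Mean = 8.4120; sum of squared deviations = 21.1702
s² = 21.1702 / 9 = 2.3522
s = √2.3522 = 1.534

θ* = 1.534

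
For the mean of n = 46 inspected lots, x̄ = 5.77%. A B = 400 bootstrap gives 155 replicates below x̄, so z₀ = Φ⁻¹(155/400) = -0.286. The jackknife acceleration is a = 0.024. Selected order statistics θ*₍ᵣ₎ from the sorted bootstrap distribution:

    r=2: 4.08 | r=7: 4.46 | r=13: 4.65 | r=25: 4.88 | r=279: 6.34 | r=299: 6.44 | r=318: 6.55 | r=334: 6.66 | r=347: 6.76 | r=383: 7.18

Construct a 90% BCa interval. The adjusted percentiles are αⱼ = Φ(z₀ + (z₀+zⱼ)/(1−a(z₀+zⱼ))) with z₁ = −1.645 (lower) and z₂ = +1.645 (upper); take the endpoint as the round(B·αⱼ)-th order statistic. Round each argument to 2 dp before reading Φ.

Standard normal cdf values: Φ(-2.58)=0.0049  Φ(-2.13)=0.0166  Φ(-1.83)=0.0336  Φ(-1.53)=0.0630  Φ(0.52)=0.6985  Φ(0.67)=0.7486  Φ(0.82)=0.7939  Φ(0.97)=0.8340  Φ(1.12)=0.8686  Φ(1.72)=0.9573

(4.46, 6.76)

Lower: z₀ + z₁ = -0.286 + (-1.645) = -1.931; 1 − a(z₀+z₁) = 1 − (0.024)(-1.931) = 1.0463; argument = -0.286 + (-1.931)/1.0463 = -2.1315 → -2.13.
α₁ = Φ(-2.13) = 0.0166; rank = round(400 × 0.0166) = 7; θ*₍7₎ = 4.46.
Upper: z₀ + z₂ = 1.359; 1 − a(z₀+z₂) = 0.9674; argument = 1.1188 → 1.12; α₂ = 0.8686; rank = 347; θ*₍347₎ = 6.76.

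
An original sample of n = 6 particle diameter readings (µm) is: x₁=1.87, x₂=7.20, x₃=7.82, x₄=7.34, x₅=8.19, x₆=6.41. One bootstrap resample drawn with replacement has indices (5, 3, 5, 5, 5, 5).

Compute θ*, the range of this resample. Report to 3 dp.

Resample values: 8.19, 7.82, 8.19, 8.19, 8.19, 8.19.
Range = 8.19 − 7.82 = 0.370

θ* = 0.370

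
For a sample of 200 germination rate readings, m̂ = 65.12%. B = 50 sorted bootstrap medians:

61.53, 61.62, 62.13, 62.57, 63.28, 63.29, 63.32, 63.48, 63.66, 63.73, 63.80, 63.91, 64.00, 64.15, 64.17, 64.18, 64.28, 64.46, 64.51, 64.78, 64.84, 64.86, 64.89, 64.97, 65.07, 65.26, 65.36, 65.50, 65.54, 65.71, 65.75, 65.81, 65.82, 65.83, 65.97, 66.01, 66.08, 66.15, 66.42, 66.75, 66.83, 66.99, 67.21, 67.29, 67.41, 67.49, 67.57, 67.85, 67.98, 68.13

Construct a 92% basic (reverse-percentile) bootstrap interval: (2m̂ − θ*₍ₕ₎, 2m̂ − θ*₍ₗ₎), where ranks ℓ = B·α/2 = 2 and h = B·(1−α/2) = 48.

(62.39, 68.62)

Percentile endpoints at ranks 2 and 48: θ*₍2₎ = 61.62, θ*₍48₎ = 67.85.
Basic interval reflects these around m̂:
  lower = 2 × 65.12 − 67.85 = 62.39
  upper = 2 × 65.12 − 61.62 = 68.62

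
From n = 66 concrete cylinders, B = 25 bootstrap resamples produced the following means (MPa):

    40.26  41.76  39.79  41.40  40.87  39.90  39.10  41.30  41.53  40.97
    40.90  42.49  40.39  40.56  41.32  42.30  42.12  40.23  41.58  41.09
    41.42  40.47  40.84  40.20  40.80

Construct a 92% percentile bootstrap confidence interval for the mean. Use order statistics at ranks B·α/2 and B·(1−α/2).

(39.10, 42.30)

Sorted replicates: 39.10, 39.79, 39.90, 40.20, 40.23, 40.26, 40.39, 40.47, 40.56, 40.80, 40.84, 40.87, 40.90, 40.97, 41.09, 41.30, 41.32, 41.40, 41.42, 41.53, 41.58, 41.76, 42.12, 42.30, 42.49
α = 0.08; lower rank = 25 × 0.040 = 1; upper rank = 25 × 0.960 = 24.
The 1st smallest replicate is 39.10; the 24th is 42.30.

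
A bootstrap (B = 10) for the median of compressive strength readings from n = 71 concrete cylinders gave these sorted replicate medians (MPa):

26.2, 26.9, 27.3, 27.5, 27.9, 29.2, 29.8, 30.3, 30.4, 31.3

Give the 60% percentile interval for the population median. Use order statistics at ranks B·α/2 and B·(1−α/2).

(26.9, 30.3)

α = 0.40; lower rank = 10 × 0.200 = 2; upper rank = 10 × 0.800 = 8.
The 2nd smallest replicate is 26.9; the 8th is 30.3.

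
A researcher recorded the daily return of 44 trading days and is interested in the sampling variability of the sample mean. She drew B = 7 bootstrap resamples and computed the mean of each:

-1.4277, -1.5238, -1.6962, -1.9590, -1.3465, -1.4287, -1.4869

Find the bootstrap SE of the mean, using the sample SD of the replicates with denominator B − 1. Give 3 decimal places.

Bootstrap SE is the standard deviation of the 7 replicate means.
Mean of replicates: ((-1.4277) + (-1.5238) + (-1.6962) + (-1.9590) + (-1.3465) + (-1.4287) + (-1.4869)) / 7 = -10.86880 / 7 = -1.55269
Sum of squared deviations: (+0.12499)² + (+0.02889)² + (−0.14351)² + (−0.40631)² + (+0.20619)² + (+0.12399)² + (+0.06579)² = 0.26436
Variance = 0.26436 / 6 = 0.04406
SE* = √0.04406

SE* = 0.210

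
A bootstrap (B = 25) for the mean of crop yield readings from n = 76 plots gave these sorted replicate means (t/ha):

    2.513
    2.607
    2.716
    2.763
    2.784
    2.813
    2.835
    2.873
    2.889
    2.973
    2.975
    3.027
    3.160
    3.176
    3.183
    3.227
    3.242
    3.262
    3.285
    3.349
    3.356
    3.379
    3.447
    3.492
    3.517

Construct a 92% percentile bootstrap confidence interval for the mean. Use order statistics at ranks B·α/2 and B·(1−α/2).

α = 0.08; lower rank = 25 × 0.040 = 1; upper rank = 25 × 0.960 = 24.
The 1st smallest replicate is 2.513; the 24th is 3.492.

(2.513, 3.492)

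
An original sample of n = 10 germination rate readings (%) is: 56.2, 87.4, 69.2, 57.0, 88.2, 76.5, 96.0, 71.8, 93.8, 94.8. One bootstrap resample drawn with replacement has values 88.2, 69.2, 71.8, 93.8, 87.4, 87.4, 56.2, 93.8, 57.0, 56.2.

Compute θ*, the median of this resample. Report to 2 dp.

θ* = 79.60

Sorted: 56.2, 56.2, 57.0, 69.2, 71.8, 87.4, 87.4, 88.2, 93.8, 93.8
Median = average of the two middle values = 79.60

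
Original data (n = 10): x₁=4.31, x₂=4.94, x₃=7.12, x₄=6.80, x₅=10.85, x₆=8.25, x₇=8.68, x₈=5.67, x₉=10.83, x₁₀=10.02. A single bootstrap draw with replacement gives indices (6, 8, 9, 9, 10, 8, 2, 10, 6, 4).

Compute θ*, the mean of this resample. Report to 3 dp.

θ* = 8.128

Resample values: 8.25, 5.67, 10.83, 10.83, 10.02, 5.67, 4.94, 10.02, 8.25, 6.80.
Mean = (8.25 + 5.67 + 10.83 + 10.83 + 10.02 + 5.67 + 4.94 + 10.02 + 8.25 + 6.80) / 10 = 81.280 / 10 = 8.128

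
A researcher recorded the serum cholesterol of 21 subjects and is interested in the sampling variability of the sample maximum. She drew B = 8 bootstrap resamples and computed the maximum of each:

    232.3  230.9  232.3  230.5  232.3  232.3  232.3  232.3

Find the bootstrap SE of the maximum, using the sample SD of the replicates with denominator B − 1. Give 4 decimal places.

SE* = 0.7483

Bootstrap SE is the standard deviation of the 8 replicate maximums.
Mean of replicates: (232.3 + 230.9 + 232.3 + 230.5 + 232.3 + 232.3 + 232.3 + 232.3) / 8 = 1855.20000 / 8 = 231.90000
Sum of squared deviations: (+0.40000)² + (−1.00000)² + (+0.40000)² + (−1.40000)² + (+0.40000)² + (+0.40000)² + (+0.40000)² + (+0.40000)² = 3.92000
Variance = 3.92000 / 7 = 0.56000
SE* = √0.56000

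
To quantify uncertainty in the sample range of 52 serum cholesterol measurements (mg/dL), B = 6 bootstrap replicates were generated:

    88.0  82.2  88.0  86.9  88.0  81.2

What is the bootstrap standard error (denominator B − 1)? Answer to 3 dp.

SE* = 3.156

Bootstrap SE is the standard deviation of the 6 replicate ranges.
Mean of replicates: (88.0 + 82.2 + 88.0 + 86.9 + 88.0 + 81.2) / 6 = 514.3000 / 6 = 85.7167
Sum of squared deviations: (+2.2833)² + (−3.5167)² + (+2.2833)² + (+1.1833)² + (+2.2833)² + (−4.5167)² = 49.8083
Variance = 49.8083 / 5 = 9.9617
SE* = √9.9617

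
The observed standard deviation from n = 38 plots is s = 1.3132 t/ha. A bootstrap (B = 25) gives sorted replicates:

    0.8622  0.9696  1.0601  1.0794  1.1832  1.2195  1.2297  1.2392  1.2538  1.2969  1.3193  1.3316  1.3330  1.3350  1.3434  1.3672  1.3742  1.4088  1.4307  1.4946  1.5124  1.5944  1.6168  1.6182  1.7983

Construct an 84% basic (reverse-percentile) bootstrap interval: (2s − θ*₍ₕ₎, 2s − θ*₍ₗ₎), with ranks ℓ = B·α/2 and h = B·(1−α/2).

(1.0096, 1.6568)

Percentile endpoints at ranks 2 and 23: θ*₍2₎ = 0.9696, θ*₍23₎ = 1.6168.
Basic interval reflects these around s:
  lower = 2 × 1.3132 − 1.6168 = 1.0096
  upper = 2 × 1.3132 − 0.9696 = 1.6568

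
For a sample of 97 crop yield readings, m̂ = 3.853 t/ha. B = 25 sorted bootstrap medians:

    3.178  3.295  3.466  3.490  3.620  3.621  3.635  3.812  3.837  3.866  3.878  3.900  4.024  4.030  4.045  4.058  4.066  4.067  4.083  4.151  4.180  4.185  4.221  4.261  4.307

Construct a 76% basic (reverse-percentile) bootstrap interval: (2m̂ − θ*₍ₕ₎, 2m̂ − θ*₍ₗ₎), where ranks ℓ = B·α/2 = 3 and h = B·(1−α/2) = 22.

(3.521, 4.240)

Percentile endpoints at ranks 3 and 22: θ*₍3₎ = 3.466, θ*₍22₎ = 4.185.
Basic interval reflects these around m̂:
  lower = 2 × 3.853 − 4.185 = 3.521
  upper = 2 × 3.853 − 3.466 = 4.240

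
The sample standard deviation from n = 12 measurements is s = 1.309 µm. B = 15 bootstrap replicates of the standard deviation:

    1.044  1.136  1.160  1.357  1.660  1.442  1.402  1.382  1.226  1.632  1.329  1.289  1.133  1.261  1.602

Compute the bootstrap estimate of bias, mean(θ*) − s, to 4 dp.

mean(θ*) = (1.044 + 1.136 + 1.160 + 1.357 + 1.660 + 1.442 + 1.402 + 1.382 + 1.226 + 1.632 + 1.329 + 1.289 + 1.133 + 1.261 + 1.602) / 15 = 1.33700
bias = 1.33700 − 1.309

bias = +0.0280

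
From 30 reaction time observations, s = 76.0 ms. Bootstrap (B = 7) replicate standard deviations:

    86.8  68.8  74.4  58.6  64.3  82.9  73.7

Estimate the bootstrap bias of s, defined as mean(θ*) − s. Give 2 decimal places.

bias = −3.21

mean(θ*) = (86.8 + 68.8 + 74.4 + 58.6 + 64.3 + 82.9 + 73.7) / 7 = 72.786
bias = 72.786 − 76.0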